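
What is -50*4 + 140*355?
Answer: 49500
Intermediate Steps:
-50*4 + 140*355 = -200 + 49700 = 49500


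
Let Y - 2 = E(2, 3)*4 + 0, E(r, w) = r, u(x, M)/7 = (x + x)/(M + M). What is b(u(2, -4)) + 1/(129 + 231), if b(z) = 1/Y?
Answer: 37/360 ≈ 0.10278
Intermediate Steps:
u(x, M) = 7*x/M (u(x, M) = 7*((x + x)/(M + M)) = 7*((2*x)/((2*M))) = 7*((2*x)*(1/(2*M))) = 7*(x/M) = 7*x/M)
Y = 10 (Y = 2 + (2*4 + 0) = 2 + (8 + 0) = 2 + 8 = 10)
b(z) = ⅒ (b(z) = 1/10 = ⅒)
b(u(2, -4)) + 1/(129 + 231) = ⅒ + 1/(129 + 231) = ⅒ + 1/360 = 37/360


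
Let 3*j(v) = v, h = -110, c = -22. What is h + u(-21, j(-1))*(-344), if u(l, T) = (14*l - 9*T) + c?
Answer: 107562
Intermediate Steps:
j(v) = v/3
u(l, T) = -22 - 9*T + 14*l (u(l, T) = (14*l - 9*T) - 22 = (-9*T + 14*l) - 22 = -22 - 9*T + 14*l)
h + u(-21, j(-1))*(-344) = -110 + (-22 - 3*(-1) + 14*(-21))*(-344) = -110 + (-22 - 9*(-⅓) - 294)*(-344) = -110 + (-22 + 3 - 294)*(-344) = -110 - 313*(-344) = -110 + 107672 = 107562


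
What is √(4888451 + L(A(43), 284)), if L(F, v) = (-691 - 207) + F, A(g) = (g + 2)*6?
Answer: √4887823 ≈ 2210.8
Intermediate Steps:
A(g) = 12 + 6*g (A(g) = (2 + g)*6 = 12 + 6*g)
L(F, v) = -898 + F
√(4888451 + L(A(43), 284)) = √(4888451 + (-898 + (12 + 6*43))) = √(4888451 + (-898 + (12 + 258))) = √(4888451 + (-898 + 270)) = √(4888451 - 628) = √4887823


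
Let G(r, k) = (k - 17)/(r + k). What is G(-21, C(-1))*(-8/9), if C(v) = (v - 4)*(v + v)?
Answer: -56/99 ≈ -0.56566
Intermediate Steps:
C(v) = 2*v*(-4 + v) (C(v) = (-4 + v)*(2*v) = 2*v*(-4 + v))
G(r, k) = (-17 + k)/(k + r)
G(-21, C(-1))*(-8/9) = ((-17 + 2*(-1)*(-4 - 1))/(2*(-1)*(-4 - 1) - 21))*(-8/9) = ((-17 + 2*(-1)*(-5))/(2*(-1)*(-5) - 21))*(-8*⅑) = ((-17 + 10)/(10 - 21))*(-8/9) = (-7/(-11))*(-8/9) = -1/11*(-7)*(-8/9) = (7/11)*(-8/9) = -56/99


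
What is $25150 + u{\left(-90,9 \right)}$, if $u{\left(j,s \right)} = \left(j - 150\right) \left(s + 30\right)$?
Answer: $15790$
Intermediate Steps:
$u{\left(j,s \right)} = \left(-150 + j\right) \left(30 + s\right)$
$25150 + u{\left(-90,9 \right)} = 25150 - 9360 = 15790$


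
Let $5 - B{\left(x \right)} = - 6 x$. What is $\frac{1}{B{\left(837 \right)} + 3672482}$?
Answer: $\frac{1}{3677509} \approx 2.7192 \cdot 10^{-7}$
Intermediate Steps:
$B{\left(x \right)} = 5 + 6 x$ ($B{\left(x \right)} = 5 - - 6 x = 5 + 6 x$)
$\frac{1}{B{\left(837 \right)} + 3672482} = \frac{1}{\left(5 + 6 \cdot 837\right) + 3672482} = \frac{1}{\left(5 + 5022\right) + 3672482} = \frac{1}{5027 + 3672482} = \frac{1}{3677509}$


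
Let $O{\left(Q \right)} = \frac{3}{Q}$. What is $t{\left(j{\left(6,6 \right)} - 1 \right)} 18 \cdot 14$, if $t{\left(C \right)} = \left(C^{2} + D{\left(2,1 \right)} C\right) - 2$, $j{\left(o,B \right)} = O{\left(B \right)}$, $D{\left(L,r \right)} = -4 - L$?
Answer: $315$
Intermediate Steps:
$j{\left(o,B \right)} = \frac{3}{B}$
$t{\left(C \right)} = -2 + C^{2} - 6 C$ ($t{\left(C \right)} = \left(C^{2} + \left(-4 - 2\right) C\right) - 2 = \left(C^{2} - 6 C\right) - 2 = -2 + C^{2} - 6 C$)
$t{\left(j{\left(6,6 \right)} - 1 \right)} 18 \cdot 14 = \left(-2 + \left(\frac{3}{6} - 1\right)^{2} - 6 \left(\frac{3}{6} - 1\right)\right) 18 \cdot 14 = \left(-2 + \left(3 \cdot \frac{1}{6} - 1\right)^{2} - 6 \left(3 \cdot \frac{1}{6} - 1\right)\right) 18 \cdot 14 = \left(-2 + \left(\frac{1}{2} - 1\right)^{2} - 6 \left(\frac{1}{2} - 1\right)\right) 18 \cdot 14 = \left(-2 + \left(- \frac{1}{2}\right)^{2} - -3\right) 18 \cdot 14 = \left(-2 + \frac{1}{4} + 3\right) 18 \cdot 14 = \frac{5}{4} \cdot 18 \cdot 14 = \frac{45}{2} \cdot 14 = 315$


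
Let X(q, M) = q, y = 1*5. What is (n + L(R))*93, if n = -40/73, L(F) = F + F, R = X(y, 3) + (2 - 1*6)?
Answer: 9858/73 ≈ 135.04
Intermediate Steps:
y = 5
R = 1 (R = 5 + (2 - 1*6) = 5 + (2 - 6) = 5 - 4 = 1)
L(F) = 2*F
n = -40/73 (n = -40*1/73 = -40/73 ≈ -0.54795)
(n + L(R))*93 = (-40/73 + 2*1)*93 = (-40/73 + 2)*93 = (106/73)*93 = 9858/73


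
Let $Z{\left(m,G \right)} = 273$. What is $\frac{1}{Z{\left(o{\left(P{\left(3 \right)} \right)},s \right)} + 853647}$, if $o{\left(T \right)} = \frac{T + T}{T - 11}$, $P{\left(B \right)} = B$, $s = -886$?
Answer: $\frac{1}{853920} \approx 1.1711 \cdot 10^{-6}$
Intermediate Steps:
$o{\left(T \right)} = \frac{2 T}{-11 + T}$
$\frac{1}{Z{\left(o{\left(P{\left(3 \right)} \right)},s \right)} + 853647} = \frac{1}{273 + 853647} = \frac{1}{853920}$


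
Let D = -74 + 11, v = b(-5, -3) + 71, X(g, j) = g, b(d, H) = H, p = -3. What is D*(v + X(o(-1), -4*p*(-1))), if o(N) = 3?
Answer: -4473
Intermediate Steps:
v = 68 (v = -3 + 71 = 68)
D = -63
D*(v + X(o(-1), -4*p*(-1))) = -63*(68 + 3) = -63*71 = -4473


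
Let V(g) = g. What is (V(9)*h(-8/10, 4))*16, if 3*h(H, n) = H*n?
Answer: -768/5 ≈ -153.60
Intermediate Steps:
h(H, n) = H*n/3 (h(H, n) = (H*n)/3 = H*n/3)
(V(9)*h(-8/10, 4))*16 = (9*((⅓)*(-8/10)*4))*16 = (9*((⅓)*(-8*⅒)*4))*16 = (9*((⅓)*(-⅘)*4))*16 = (9*(-16/15))*16 = -48/5*16 = -768/5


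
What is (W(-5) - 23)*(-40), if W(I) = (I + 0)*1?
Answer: 1120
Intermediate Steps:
W(I) = I (W(I) = I*1 = I)
(W(-5) - 23)*(-40) = (-5 - 23)*(-40) = -28*(-40) = 1120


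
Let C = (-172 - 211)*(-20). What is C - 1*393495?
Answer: -385835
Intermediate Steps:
C = 7660 (C = -383*(-20) = 7660)
C - 1*393495 = 7660 - 1*393495 = 7660 - 393495 = -385835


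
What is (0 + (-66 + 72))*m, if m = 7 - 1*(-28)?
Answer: 210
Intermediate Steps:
m = 35 (m = 7 + 28 = 35)
(0 + (-66 + 72))*m = (0 + (-66 + 72))*35 = (0 + 6)*35 = 6*35 = 210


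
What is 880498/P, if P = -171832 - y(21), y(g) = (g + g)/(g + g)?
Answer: -880498/171833 ≈ -5.1241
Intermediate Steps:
y(g) = 1 (y(g) = (2*g)/((2*g)) = (2*g)*(1/(2*g)) = 1)
P = -171833 (P = -171832 - 1*1 = -171832 - 1 = -171833)
880498/P = 880498/(-171833) = 880498*(-1/171833) = -880498/171833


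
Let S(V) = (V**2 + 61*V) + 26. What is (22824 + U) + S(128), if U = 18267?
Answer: 65309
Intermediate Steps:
S(V) = 26 + V**2 + 61*V
(22824 + U) + S(128) = (22824 + 18267) + (26 + 128**2 + 61*128) = 41091 + (26 + 16384 + 7808) = 41091 + 24218 = 65309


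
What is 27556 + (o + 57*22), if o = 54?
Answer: 28864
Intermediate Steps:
27556 + (o + 57*22) = 27556 + (54 + 57*22) = 27556 + (54 + 1254) = 27556 + 1308 = 28864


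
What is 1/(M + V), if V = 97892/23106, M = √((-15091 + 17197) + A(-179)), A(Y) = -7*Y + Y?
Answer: -282736569/211022320852 + 133471809*√795/211022320852 ≈ 0.016494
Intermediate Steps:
A(Y) = -6*Y
M = 2*√795 (M = √((-15091 + 17197) - 6*(-179)) = √(2106 + 1074) = √3180 = 2*√795 ≈ 56.391)
V = 48946/11553 (V = 97892*(1/23106) = 48946/11553 ≈ 4.2366)
1/(M + V) = 1/(2*√795 + 48946/11553) = 1/(48946/11553 + 2*√795)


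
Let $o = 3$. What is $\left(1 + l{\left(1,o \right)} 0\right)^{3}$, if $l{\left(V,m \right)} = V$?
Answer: $1$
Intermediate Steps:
$\left(1 + l{\left(1,o \right)} 0\right)^{3} = \left(1 + 1 \cdot 0\right)^{3} = \left(1 + 0\right)^{3} = 1^{3} = 1$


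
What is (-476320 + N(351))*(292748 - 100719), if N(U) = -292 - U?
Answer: -91590727927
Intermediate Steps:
(-476320 + N(351))*(292748 - 100719) = (-476320 + (-292 - 1*351))*(292748 - 100719) = (-476320 + (-292 - 351))*192029 = (-476320 - 643)*192029 = -476963*192029 = -91590727927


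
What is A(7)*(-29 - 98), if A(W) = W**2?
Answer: -6223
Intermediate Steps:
A(7)*(-29 - 98) = 7**2*(-29 - 98) = 49*(-127) = -6223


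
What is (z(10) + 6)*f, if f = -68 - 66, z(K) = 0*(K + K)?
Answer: -804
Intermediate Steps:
z(K) = 0 (z(K) = 0*(2*K) = 0)
f = -134
(z(10) + 6)*f = (0 + 6)*(-134) = 6*(-134) = -804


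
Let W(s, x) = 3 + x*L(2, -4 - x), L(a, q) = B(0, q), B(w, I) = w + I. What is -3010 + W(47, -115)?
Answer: -15772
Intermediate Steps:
B(w, I) = I + w
L(a, q) = q (L(a, q) = q + 0 = q)
W(s, x) = 3 + x*(-4 - x)
-3010 + W(47, -115) = -3010 + (3 - 1*(-115)*(4 - 115)) = -3010 + (3 - 1*(-115)*(-111)) = -3010 + (3 - 12765) = -3010 - 12762 = -15772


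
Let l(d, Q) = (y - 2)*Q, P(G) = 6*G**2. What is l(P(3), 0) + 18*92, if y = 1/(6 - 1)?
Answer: 1656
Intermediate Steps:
y = 1/5 ≈ 0.20000
l(d, Q) = -9*Q/5 (l(d, Q) = (1/5 - 2)*Q = -9*Q/5)
l(P(3), 0) + 18*92 = -9/5*0 + 18*92 = 0 + 1656 = 1656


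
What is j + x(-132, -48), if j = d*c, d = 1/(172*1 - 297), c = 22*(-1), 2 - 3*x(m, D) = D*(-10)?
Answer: -59684/375 ≈ -159.16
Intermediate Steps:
x(m, D) = ⅔ + 10*D/3 (x(m, D) = ⅔ - D*(-10)/3 = ⅔ - (-10)*D/3 = ⅔ + 10*D/3)
c = -22
d = -1/125 (d = 1/(172 - 297) = 1/(-125) = -1/125 ≈ -0.0080000)
j = 22/125 (j = -1/125*(-22) = 22/125 ≈ 0.17600)
j + x(-132, -48) = 22/125 + (⅔ + (10/3)*(-48)) = 22/125 + (⅔ - 160) = 22/125 - 478/3 = -59684/375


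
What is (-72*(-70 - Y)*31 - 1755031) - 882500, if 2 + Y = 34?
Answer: -2409867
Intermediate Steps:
Y = 32 (Y = -2 + 34 = 32)
(-72*(-70 - Y)*31 - 1755031) - 882500 = (-72*(-70 - 1*32)*31 - 1755031) - 882500 = (-72*(-70 - 32)*31 - 1755031) - 882500 = (-72*(-102)*31 - 1755031) - 882500 = (7344*31 - 1755031) - 882500 = (227664 - 1755031) - 882500 = -1527367 - 882500 = -2409867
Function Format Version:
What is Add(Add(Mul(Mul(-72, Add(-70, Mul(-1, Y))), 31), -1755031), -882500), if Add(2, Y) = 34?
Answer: -2409867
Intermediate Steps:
Y = 32 (Y = Add(-2, 34) = 32)
Add(Add(Mul(Mul(-72, Add(-70, Mul(-1, Y))), 31), -1755031), -882500) = Add(Add(Mul(Mul(-72, Add(-70, Mul(-1, 32))), 31), -1755031), -882500) = Add(Add(Mul(Mul(-72, Add(-70, -32)), 31), -1755031), -882500) = Add(Add(Mul(Mul(-72, -102), 31), -1755031), -882500) = Add(Add(Mul(7344, 31), -1755031), -882500) = Add(Add(227664, -1755031), -882500) = Add(-1527367, -882500) = -2409867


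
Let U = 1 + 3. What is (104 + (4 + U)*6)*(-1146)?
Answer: -174192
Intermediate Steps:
U = 4
(104 + (4 + U)*6)*(-1146) = (104 + (4 + 4)*6)*(-1146) = (104 + 8*6)*(-1146) = (104 + 48)*(-1146) = 152*(-1146) = -174192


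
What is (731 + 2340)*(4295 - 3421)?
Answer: 2684054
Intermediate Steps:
(731 + 2340)*(4295 - 3421) = 3071*874 = 2684054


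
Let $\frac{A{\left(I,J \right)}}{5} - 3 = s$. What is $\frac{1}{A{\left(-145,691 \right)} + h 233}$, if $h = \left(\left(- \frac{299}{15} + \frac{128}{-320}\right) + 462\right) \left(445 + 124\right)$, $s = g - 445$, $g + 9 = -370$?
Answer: $\frac{3}{175652210} \approx 1.7079 \cdot 10^{-8}$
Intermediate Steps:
$g = -379$ ($g = -9 - 370 = -379$)
$s = -824$ ($s = -379 - 445 = -824$)
$A{\left(I,J \right)} = -4105$ ($A{\left(I,J \right)} = 15 + 5 \left(-824\right) = 15 - 4120 = -4105$)
$h = \frac{753925}{3}$ ($h = \left(\left(\left(-299\right) \frac{1}{15} + 128 \left(- \frac{1}{320}\right)\right) + 462\right) 569 = \left(\left(- \frac{299}{15} - \frac{2}{5}\right) + 462\right) 569 = \left(- \frac{61}{3} + 462\right) 569 = \frac{1325}{3} \cdot 569 = \frac{753925}{3} \approx 2.5131 \cdot 10^{5}$)
$\frac{1}{A{\left(-145,691 \right)} + h 233} = \frac{1}{-4105 + \frac{753925}{3} \cdot 233} = \frac{1}{-4105 + \frac{175664525}{3}} = \frac{1}{\frac{175652210}{3}} = \frac{3}{175652210}$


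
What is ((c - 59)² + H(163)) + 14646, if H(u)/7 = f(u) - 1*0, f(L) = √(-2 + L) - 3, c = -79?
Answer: 33669 + 7*√161 ≈ 33758.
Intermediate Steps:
f(L) = -3 + √(-2 + L)
H(u) = -21 + 7*√(-2 + u) (H(u) = 7*((-3 + √(-2 + u)) - 1*0) = 7*((-3 + √(-2 + u)) + 0) = 7*(-3 + √(-2 + u)) = -21 + 7*√(-2 + u))
((c - 59)² + H(163)) + 14646 = ((-79 - 59)² + (-21 + 7*√(-2 + 163))) + 14646 = ((-138)² + (-21 + 7*√161)) + 14646 = (19044 + (-21 + 7*√161)) + 14646 = (19023 + 7*√161) + 14646 = 33669 + 7*√161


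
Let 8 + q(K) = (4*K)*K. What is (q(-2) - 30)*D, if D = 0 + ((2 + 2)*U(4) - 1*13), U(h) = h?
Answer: -66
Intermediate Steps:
q(K) = -8 + 4*K² (q(K) = -8 + (4*K)*K = -8 + 4*K²)
D = 3 (D = 0 + ((2 + 2)*4 - 1*13) = 0 + (4*4 - 13) = 0 + (16 - 13) = 0 + 3 = 3)
(q(-2) - 30)*D = ((-8 + 4*(-2)²) - 30)*3 = ((-8 + 4*4) - 30)*3 = ((-8 + 16) - 30)*3 = (8 - 30)*3 = -22*3 = -66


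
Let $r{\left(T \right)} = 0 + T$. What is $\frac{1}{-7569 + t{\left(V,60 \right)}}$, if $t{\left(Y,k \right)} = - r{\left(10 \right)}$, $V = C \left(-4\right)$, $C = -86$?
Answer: $- \frac{1}{7579} \approx -0.00013194$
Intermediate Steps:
$r{\left(T \right)} = T$
$V = 344$ ($V = \left(-86\right) \left(-4\right) = 344$)
$t{\left(Y,k \right)} = -10$ ($t{\left(Y,k \right)} = \left(-1\right) 10 = -10$)
$\frac{1}{-7569 + t{\left(V,60 \right)}} = \frac{1}{-7569 - 10} = \frac{1}{-7579} = - \frac{1}{7579}$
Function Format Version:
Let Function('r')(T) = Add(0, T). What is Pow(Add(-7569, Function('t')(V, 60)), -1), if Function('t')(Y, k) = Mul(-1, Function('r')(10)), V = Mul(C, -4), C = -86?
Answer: Rational(-1, 7579) ≈ -0.00013194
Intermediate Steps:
Function('r')(T) = T
V = 344 (V = Mul(-86, -4) = 344)
Function('t')(Y, k) = -10 (Function('t')(Y, k) = Mul(-1, 10) = -10)
Pow(Add(-7569, Function('t')(V, 60)), -1) = Pow(Add(-7569, -10), -1) = Pow(-7579, -1) = Rational(-1, 7579)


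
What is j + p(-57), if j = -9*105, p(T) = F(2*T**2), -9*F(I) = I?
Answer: -1667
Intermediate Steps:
F(I) = -I/9
p(T) = -2*T**2/9
j = -945
j + p(-57) = -945 - 2/9*(-57)**2 = -945 - 2/9*3249 = -945 - 722 = -1667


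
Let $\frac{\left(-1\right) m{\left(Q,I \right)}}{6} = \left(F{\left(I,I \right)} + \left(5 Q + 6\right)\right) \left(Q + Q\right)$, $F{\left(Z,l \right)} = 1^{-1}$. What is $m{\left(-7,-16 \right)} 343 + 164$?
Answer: $-806572$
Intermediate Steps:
$F{\left(Z,l \right)} = 1$
$m{\left(Q,I \right)} = - 12 Q \left(7 + 5 Q\right)$ ($m{\left(Q,I \right)} = - 6 \left(1 + \left(5 Q + 6\right)\right) \left(Q + Q\right) = - 6 \left(1 + \left(6 + 5 Q\right)\right) 2 Q = - 6 \left(7 + 5 Q\right) 2 Q = - 6 \cdot 2 Q \left(7 + 5 Q\right) = - 12 Q \left(7 + 5 Q\right)$)
$m{\left(-7,-16 \right)} 343 + 164 = \left(-12\right) \left(-7\right) \left(7 + 5 \left(-7\right)\right) 343 + 164 = \left(-12\right) \left(-7\right) \left(7 - 35\right) 343 + 164 = \left(-12\right) \left(-7\right) \left(-28\right) 343 + 164 = \left(-2352\right) 343 + 164 = -806736 + 164 = -806572$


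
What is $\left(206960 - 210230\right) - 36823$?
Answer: $-40093$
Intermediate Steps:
$\left(206960 - 210230\right) - 36823 = -3270 + \left(-127978 + 91155\right) = -3270 - 36823 = -40093$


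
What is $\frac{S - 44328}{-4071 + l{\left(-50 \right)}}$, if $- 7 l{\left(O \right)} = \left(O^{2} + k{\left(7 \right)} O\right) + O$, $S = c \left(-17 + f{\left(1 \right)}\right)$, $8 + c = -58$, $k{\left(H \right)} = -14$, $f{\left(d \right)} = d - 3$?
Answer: $\frac{14358}{1507} \approx 9.5275$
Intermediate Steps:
$f{\left(d \right)} = -3 + d$ ($f{\left(d \right)} = d - 3 = -3 + d$)
$c = -66$ ($c = -8 - 58 = -66$)
$S = 1254$ ($S = - 66 \left(-17 + \left(-3 + 1\right)\right) = - 66 \left(-17 - 2\right) = \left(-66\right) \left(-19\right) = 1254$)
$l{\left(O \right)} = - \frac{O^{2}}{7} + \frac{13 O}{7}$ ($l{\left(O \right)} = - \frac{\left(O^{2} - 14 O\right) + O}{7} = - \frac{O^{2} - 13 O}{7} = - \frac{O^{2}}{7} + \frac{13 O}{7}$)
$\frac{S - 44328}{-4071 + l{\left(-50 \right)}} = \frac{1254 - 44328}{-4071 + \frac{1}{7} \left(-50\right) \left(13 - -50\right)} = - \frac{43074}{-4071 + \frac{1}{7} \left(-50\right) \left(13 + 50\right)} = - \frac{43074}{-4071 + \frac{1}{7} \left(-50\right) 63} = - \frac{43074}{-4071 - 450} = - \frac{43074}{-4521} = \left(-43074\right) \left(- \frac{1}{4521}\right) = \frac{14358}{1507}$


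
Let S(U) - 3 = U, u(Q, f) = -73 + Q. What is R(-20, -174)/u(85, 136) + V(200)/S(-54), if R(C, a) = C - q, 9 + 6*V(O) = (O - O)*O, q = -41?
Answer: 121/68 ≈ 1.7794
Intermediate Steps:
S(U) = 3 + U
V(O) = -3/2 (V(O) = -3/2 + ((O - O)*O)/6 = -3/2 + (0*O)/6 = -3/2 + (1/6)*0 = -3/2 + 0 = -3/2)
R(C, a) = 41 + C (R(C, a) = C - 1*(-41) = C + 41 = 41 + C)
R(-20, -174)/u(85, 136) + V(200)/S(-54) = (41 - 20)/(-73 + 85) - 3/(2*(3 - 54)) = 21/12 - 3/2/(-51) = 21*(1/12) - 3/2*(-1/51) = 7/4 + 1/34 = 121/68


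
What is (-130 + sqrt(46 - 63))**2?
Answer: (130 - I*sqrt(17))**2 ≈ 16883.0 - 1072.0*I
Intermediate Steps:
(-130 + sqrt(46 - 63))**2 = (-130 + sqrt(-17))**2 = (-130 + I*sqrt(17))**2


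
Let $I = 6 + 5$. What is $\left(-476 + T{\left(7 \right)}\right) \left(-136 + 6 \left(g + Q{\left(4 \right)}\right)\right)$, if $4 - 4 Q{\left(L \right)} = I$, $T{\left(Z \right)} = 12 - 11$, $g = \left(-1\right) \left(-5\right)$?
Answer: $\frac{110675}{2} \approx 55338.0$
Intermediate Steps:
$I = 11$
$g = 5$
$T{\left(Z \right)} = 1$
$Q{\left(L \right)} = - \frac{7}{4}$ ($Q{\left(L \right)} = 1 - \frac{11}{4} = - \frac{7}{4}$)
$\left(-476 + T{\left(7 \right)}\right) \left(-136 + 6 \left(g + Q{\left(4 \right)}\right)\right) = \left(-476 + 1\right) \left(-136 + 6 \left(5 - \frac{7}{4}\right)\right) = - 475 \left(-136 + 6 \cdot \frac{13}{4}\right) = - 475 \left(-136 + \frac{39}{2}\right) = \left(-475\right) \left(- \frac{233}{2}\right) = \frac{110675}{2}$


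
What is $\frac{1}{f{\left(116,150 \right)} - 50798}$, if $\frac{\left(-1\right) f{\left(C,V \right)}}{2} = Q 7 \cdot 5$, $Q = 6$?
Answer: $- \frac{1}{51218} \approx -1.9524 \cdot 10^{-5}$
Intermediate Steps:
$f{\left(C,V \right)} = -420$ ($f{\left(C,V \right)} = - 2 \cdot 6 \cdot 7 \cdot 5 = - 2 \cdot 42 \cdot 5 = \left(-2\right) 210 = -420$)
$\frac{1}{f{\left(116,150 \right)} - 50798} = \frac{1}{-420 - 50798} = \frac{1}{-51218} = - \frac{1}{51218}$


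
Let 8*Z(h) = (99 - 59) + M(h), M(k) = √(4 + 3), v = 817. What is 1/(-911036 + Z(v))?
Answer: -58305984/53118558909497 - 8*√7/53118558909497 ≈ -1.0977e-6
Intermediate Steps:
M(k) = √7
Z(h) = 5 + √7/8 (Z(h) = ((99 - 59) + √7)/8 = (40 + √7)/8 = 5 + √7/8)
1/(-911036 + Z(v)) = 1/(-911036 + (5 + √7/8)) = 1/(-911031 + √7/8)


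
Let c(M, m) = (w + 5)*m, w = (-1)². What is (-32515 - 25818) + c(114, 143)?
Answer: -57475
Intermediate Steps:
w = 1
c(M, m) = 6*m (c(M, m) = (1 + 5)*m = 6*m)
(-32515 - 25818) + c(114, 143) = (-32515 - 25818) + 6*143 = -58333 + 858 = -57475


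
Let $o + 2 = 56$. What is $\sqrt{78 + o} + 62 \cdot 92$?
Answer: $5704 + 2 \sqrt{33} \approx 5715.5$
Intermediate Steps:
$o = 54$ ($o = -2 + 56 = 54$)
$\sqrt{78 + o} + 62 \cdot 92 = \sqrt{78 + 54} + 62 \cdot 92 = \sqrt{132} + 5704 = 2 \sqrt{33} + 5704 = 5704 + 2 \sqrt{33}$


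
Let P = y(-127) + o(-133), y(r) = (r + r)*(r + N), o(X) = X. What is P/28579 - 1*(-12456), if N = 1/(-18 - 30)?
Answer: 8544291703/685896 ≈ 12457.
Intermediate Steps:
N = -1/48 (N = 1/(-48) = -1/48 ≈ -0.020833)
y(r) = 2*r*(-1/48 + r) (y(r) = (r + r)*(r - 1/48) = (2*r)*(-1/48 + r) = 2*r*(-1/48 + r))
P = 771127/24 (P = (1/24)*(-127)*(-1 + 48*(-127)) - 133 = (1/24)*(-127)*(-1 - 6096) - 133 = (1/24)*(-127)*(-6097) - 133 = 774319/24 - 133 = 771127/24 ≈ 32130.)
P/28579 - 1*(-12456) = (771127/24)/28579 - 1*(-12456) = (771127/24)*(1/28579) + 12456 = 771127/685896 + 12456 = 8544291703/685896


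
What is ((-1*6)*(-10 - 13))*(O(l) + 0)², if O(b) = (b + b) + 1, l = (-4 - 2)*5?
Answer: 480378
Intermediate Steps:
l = -30 (l = -6*5 = -30)
O(b) = 1 + 2*b (O(b) = 2*b + 1 = 1 + 2*b)
((-1*6)*(-10 - 13))*(O(l) + 0)² = ((-1*6)*(-10 - 13))*((1 + 2*(-30)) + 0)² = (-6*(-23))*((1 - 60) + 0)² = 138*(-59 + 0)² = 138*(-59)² = 138*3481 = 480378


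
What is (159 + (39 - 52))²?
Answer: 21316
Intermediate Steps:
(159 + (39 - 52))² = (159 - 13)² = 146² = 21316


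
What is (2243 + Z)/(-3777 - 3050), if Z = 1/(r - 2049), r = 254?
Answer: -4026184/12254465 ≈ -0.32855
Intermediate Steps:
Z = -1/1795 (Z = 1/(254 - 2049) = 1/(-1795) = -1/1795 ≈ -0.00055710)
(2243 + Z)/(-3777 - 3050) = (2243 - 1/1795)/(-3777 - 3050) = (4026184/1795)/(-6827) = (4026184/1795)*(-1/6827) = -4026184/12254465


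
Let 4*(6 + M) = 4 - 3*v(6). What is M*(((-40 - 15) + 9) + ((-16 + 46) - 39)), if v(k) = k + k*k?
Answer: 4015/2 ≈ 2007.5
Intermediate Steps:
v(k) = k + k²
M = -73/2 (M = -6 + (4 - 18*(1 + 6))/4 = -6 + (4 - 18*7)/4 = -6 + (4 - 3*42)/4 = -6 + (4 - 126)/4 = -6 + (¼)*(-122) = -6 - 61/2 = -73/2 ≈ -36.500)
M*(((-40 - 15) + 9) + ((-16 + 46) - 39)) = -73*(((-40 - 15) + 9) + ((-16 + 46) - 39))/2 = -73*((-55 + 9) + (30 - 39))/2 = -73*(-46 - 9)/2 = -73/2*(-55) = 4015/2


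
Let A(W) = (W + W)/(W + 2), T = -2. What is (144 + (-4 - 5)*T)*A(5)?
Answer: 1620/7 ≈ 231.43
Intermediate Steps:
A(W) = 2*W/(2 + W) (A(W) = (2*W)/(2 + W) = 2*W/(2 + W))
(144 + (-4 - 5)*T)*A(5) = (144 + (-4 - 5)*(-2))*(2*5/(2 + 5)) = (144 - 9*(-2))*(2*5/7) = (144 + 18)*(2*5*(⅐)) = 162*(10/7) = 1620/7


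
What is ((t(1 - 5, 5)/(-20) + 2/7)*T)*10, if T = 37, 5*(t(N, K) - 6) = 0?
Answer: -37/7 ≈ -5.2857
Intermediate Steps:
t(N, K) = 6 (t(N, K) = 6 + (⅕)*0 = 6 + 0 = 6)
((t(1 - 5, 5)/(-20) + 2/7)*T)*10 = ((6/(-20) + 2/7)*37)*10 = ((6*(-1/20) + 2*(⅐))*37)*10 = ((-3/10 + 2/7)*37)*10 = -1/70*37*10 = -37/70*10 = -37/7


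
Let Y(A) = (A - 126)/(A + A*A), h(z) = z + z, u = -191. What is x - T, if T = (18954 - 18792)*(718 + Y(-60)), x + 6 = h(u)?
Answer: -34425169/295 ≈ -1.1670e+5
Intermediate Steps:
h(z) = 2*z
x = -388 (x = -6 + 2*(-191) = -6 - 382 = -388)
Y(A) = (-126 + A)/(A + A**2)
T = 34310709/295 (T = (18954 - 18792)*(718 + (-126 - 60)/((-60)*(1 - 60))) = 162*(718 - 1/60*(-186)/(-59)) = 162*(718 - 1/60*(-1/59)*(-186)) = 162*(718 - 31/590) = 162*(423589/590) = 34310709/295 ≈ 1.1631e+5)
x - T = -388 - 1*34310709/295 = -388 - 34310709/295 = -34425169/295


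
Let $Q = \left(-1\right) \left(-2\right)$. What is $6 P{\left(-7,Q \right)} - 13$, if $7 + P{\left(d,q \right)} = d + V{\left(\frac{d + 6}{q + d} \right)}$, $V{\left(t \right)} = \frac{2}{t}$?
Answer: $-37$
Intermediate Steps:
$Q = 2$
$P{\left(d,q \right)} = -7 + d + \frac{2 \left(d + q\right)}{6 + d}$ ($P{\left(d,q \right)} = -7 + \left(d + \frac{2}{\left(d + 6\right) \frac{1}{q + d}}\right) = -7 + \left(d + \frac{2}{\left(6 + d\right) \frac{1}{d + q}}\right) = -7 + \left(d + \frac{2}{\frac{1}{d + q} \left(6 + d\right)}\right) = -7 + \left(d + 2 \frac{d + q}{6 + d}\right) = -7 + \left(d + \frac{2 \left(d + q\right)}{6 + d}\right) = -7 + d + \frac{2 \left(d + q\right)}{6 + d}$)
$6 P{\left(-7,Q \right)} - 13 = 6 \frac{-42 - 7 + \left(-7\right)^{2} + 2 \cdot 2}{6 - 7} - 13 = 6 \frac{-42 - 7 + 49 + 4}{-1} - 13 = 6 \left(\left(-1\right) 4\right) - 13 = 6 \left(-4\right) - 13 = -24 - 13 = -37$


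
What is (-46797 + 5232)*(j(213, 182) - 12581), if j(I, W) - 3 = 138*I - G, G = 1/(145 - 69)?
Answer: -53120693475/76 ≈ -6.9896e+8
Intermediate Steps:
G = 1/76 ≈ 0.013158
j(I, W) = 227/76 + 138*I (j(I, W) = 3 + (138*I - 1*1/76) = 3 + (138*I - 1/76) = 3 + (-1/76 + 138*I) = 227/76 + 138*I)
(-46797 + 5232)*(j(213, 182) - 12581) = (-46797 + 5232)*((227/76 + 138*213) - 12581) = -41565*((227/76 + 29394) - 12581) = -41565*(2234171/76 - 12581) = -41565*1278015/76 = -53120693475/76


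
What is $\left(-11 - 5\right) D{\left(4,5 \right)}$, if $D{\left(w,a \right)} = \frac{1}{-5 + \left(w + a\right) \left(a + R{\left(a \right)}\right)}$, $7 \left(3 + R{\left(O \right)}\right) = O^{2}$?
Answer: $- \frac{28}{79} \approx -0.35443$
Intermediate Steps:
$R{\left(O \right)} = -3 + \frac{O^{2}}{7}$
$D{\left(w,a \right)} = \frac{1}{-5 + \left(a + w\right) \left(-3 + a + \frac{a^{2}}{7}\right)}$ ($D{\left(w,a \right)} = \frac{1}{-5 + \left(w + a\right) \left(a + \left(-3 + \frac{a^{2}}{7}\right)\right)} = \frac{1}{-5 + \left(a + w\right) \left(-3 + a + \frac{a^{2}}{7}\right)}$)
$\left(-11 - 5\right) D{\left(4,5 \right)} = \left(-11 - 5\right) \frac{7}{-35 + 7 \cdot 5^{2} + 5 \left(-21 + 5^{2}\right) + 4 \left(-21 + 5^{2}\right) + 7 \cdot 5 \cdot 4} = - 16 \frac{7}{-35 + 7 \cdot 25 + 5 \left(-21 + 25\right) + 4 \left(-21 + 25\right) + 140} = - 16 \frac{7}{-35 + 175 + 5 \cdot 4 + 4 \cdot 4 + 140} = - 16 \frac{7}{-35 + 175 + 20 + 16 + 140} = - 16 \cdot \frac{7}{316} = - 16 \cdot 7 \cdot \frac{1}{316} = \left(-16\right) \frac{7}{316} = - \frac{28}{79}$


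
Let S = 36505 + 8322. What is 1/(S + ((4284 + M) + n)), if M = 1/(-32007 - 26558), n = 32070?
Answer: 58565/4754365264 ≈ 1.2318e-5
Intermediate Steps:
M = -1/58565 (M = 1/(-58565) = -1/58565 ≈ -1.7075e-5)
S = 44827
1/(S + ((4284 + M) + n)) = 1/(44827 + ((4284 - 1/58565) + 32070)) = 1/(44827 + (250892459/58565 + 32070)) = 1/(44827 + 2129072009/58565) = 1/(4754365264/58565) = 58565/4754365264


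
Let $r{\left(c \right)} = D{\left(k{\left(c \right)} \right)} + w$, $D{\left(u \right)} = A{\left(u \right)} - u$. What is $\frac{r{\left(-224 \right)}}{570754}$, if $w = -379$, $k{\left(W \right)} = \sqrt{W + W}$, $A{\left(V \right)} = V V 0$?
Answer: $- \frac{379}{570754} - \frac{4 i \sqrt{7}}{285377} \approx -0.00066403 - 3.7084 \cdot 10^{-5} i$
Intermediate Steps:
$A{\left(V \right)} = 0$ ($A{\left(V \right)} = V^{2} \cdot 0 = 0$)
$k{\left(W \right)} = \sqrt{2} \sqrt{W}$ ($k{\left(W \right)} = \sqrt{2 W} = \sqrt{2} \sqrt{W}$)
$D{\left(u \right)} = - u$ ($D{\left(u \right)} = 0 - u = - u$)
$r{\left(c \right)} = -379 - \sqrt{2} \sqrt{c}$ ($r{\left(c \right)} = - \sqrt{2} \sqrt{c} - 379 = -379 - \sqrt{2} \sqrt{c}$)
$\frac{r{\left(-224 \right)}}{570754} = \frac{-379 - \sqrt{2} \sqrt{-224}}{570754} = \left(-379 - \sqrt{2} \cdot 4 i \sqrt{14}\right) \frac{1}{570754} = \left(-379 - 8 i \sqrt{7}\right) \frac{1}{570754} = - \frac{379}{570754} - \frac{4 i \sqrt{7}}{285377}$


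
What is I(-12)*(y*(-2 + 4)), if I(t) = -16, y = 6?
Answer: -192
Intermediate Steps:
I(-12)*(y*(-2 + 4)) = -96*(-2 + 4) = -96*2 = -16*12 = -192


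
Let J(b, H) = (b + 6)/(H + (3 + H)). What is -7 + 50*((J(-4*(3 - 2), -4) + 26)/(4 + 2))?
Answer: 619/3 ≈ 206.33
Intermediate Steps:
J(b, H) = (6 + b)/(3 + 2*H)
-7 + 50*((J(-4*(3 - 2), -4) + 26)/(4 + 2)) = -7 + 50*(((6 - 4*(3 - 2))/(3 + 2*(-4)) + 26)/(4 + 2)) = -7 + 50*(((6 - 4*1)/(3 - 8) + 26)/6) = -7 + 50*(((6 - 4)/(-5) + 26)*(⅙)) = -7 + 50*((-⅕*2 + 26)*(⅙)) = -7 + 50*((-⅖ + 26)*(⅙)) = -7 + 50*((128/5)*(⅙)) = -7 + 50*(64/15) = -7 + 640/3 = 619/3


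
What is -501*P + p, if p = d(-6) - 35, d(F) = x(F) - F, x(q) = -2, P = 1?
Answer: -532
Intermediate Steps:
d(F) = -2 - F
p = -31 (p = (-2 - 1*(-6)) - 35 = (-2 + 6) - 35 = 4 - 35 = -31)
-501*P + p = -501*1 - 31 = -501 - 31 = -532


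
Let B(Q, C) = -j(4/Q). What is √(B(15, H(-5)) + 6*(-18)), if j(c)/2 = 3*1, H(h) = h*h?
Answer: I*√114 ≈ 10.677*I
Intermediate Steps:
H(h) = h²
j(c) = 6 (j(c) = 2*(3*1) = 2*3 = 6)
B(Q, C) = -6 (B(Q, C) = -1*6 = -6)
√(B(15, H(-5)) + 6*(-18)) = √(-6 + 6*(-18)) = √(-6 - 108) = √(-114) = I*√114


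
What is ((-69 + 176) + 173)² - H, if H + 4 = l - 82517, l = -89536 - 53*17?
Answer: 251358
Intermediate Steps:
l = -90437 (l = -89536 - 901 = -90437)
H = -172958 (H = -4 + (-90437 - 82517) = -4 - 172954 = -172958)
((-69 + 176) + 173)² - H = ((-69 + 176) + 173)² - 1*(-172958) = (107 + 173)² + 172958 = 280² + 172958 = 78400 + 172958 = 251358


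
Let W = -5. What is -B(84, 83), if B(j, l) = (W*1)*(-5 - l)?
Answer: -440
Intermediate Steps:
B(j, l) = 25 + 5*l (B(j, l) = (-5*1)*(-5 - l) = -5*(-5 - l) = 25 + 5*l)
-B(84, 83) = -(25 + 5*83) = -(25 + 415) = -1*440 = -440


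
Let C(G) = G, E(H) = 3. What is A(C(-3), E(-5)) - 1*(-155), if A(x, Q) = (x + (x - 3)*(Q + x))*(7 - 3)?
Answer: 143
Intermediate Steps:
A(x, Q) = 4*x + 4*(-3 + x)*(Q + x) (A(x, Q) = (x + (-3 + x)*(Q + x))*4 = 4*x + 4*(-3 + x)*(Q + x))
A(C(-3), E(-5)) - 1*(-155) = (-12*3 - 8*(-3) + 4*(-3)**2 + 4*3*(-3)) - 1*(-155) = (-36 + 24 + 4*9 - 36) + 155 = (-36 + 24 + 36 - 36) + 155 = -12 + 155 = 143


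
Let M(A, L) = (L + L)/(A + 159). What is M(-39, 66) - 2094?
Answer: -20929/10 ≈ -2092.9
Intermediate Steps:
M(A, L) = 2*L/(159 + A) (M(A, L) = (2*L)/(159 + A) = 2*L/(159 + A))
M(-39, 66) - 2094 = 2*66/(159 - 39) - 2094 = 2*66/120 - 2094 = 2*66*(1/120) - 2094 = 11/10 - 2094 = -20929/10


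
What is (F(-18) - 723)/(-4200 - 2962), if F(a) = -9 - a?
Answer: 357/3581 ≈ 0.099693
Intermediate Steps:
(F(-18) - 723)/(-4200 - 2962) = ((-9 - 1*(-18)) - 723)/(-4200 - 2962) = ((-9 + 18) - 723)/(-7162) = (9 - 723)*(-1/7162) = -714*(-1/7162) = 357/3581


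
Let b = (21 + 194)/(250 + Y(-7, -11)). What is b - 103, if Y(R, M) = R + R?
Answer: -24093/236 ≈ -102.09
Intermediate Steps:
Y(R, M) = 2*R
b = 215/236 (b = (21 + 194)/(250 + 2*(-7)) = 215/(250 - 14) = 215/236 ≈ 0.91102)
b - 103 = 215/236 - 103 = -24093/236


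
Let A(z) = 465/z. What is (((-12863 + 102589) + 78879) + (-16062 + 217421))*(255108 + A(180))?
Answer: 283145195557/3 ≈ 9.4382e+10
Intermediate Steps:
(((-12863 + 102589) + 78879) + (-16062 + 217421))*(255108 + A(180)) = (((-12863 + 102589) + 78879) + (-16062 + 217421))*(255108 + 465/180) = ((89726 + 78879) + 201359)*(255108 + 465*(1/180)) = (168605 + 201359)*(255108 + 31/12) = 369964*(3061327/12) = 283145195557/3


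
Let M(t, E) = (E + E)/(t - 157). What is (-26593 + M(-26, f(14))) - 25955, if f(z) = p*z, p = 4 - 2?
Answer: -9616340/183 ≈ -52548.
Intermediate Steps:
p = 2
f(z) = 2*z
M(t, E) = 2*E/(-157 + t) (M(t, E) = (2*E)/(-157 + t) = 2*E/(-157 + t))
(-26593 + M(-26, f(14))) - 25955 = (-26593 + 2*(2*14)/(-157 - 26)) - 25955 = (-26593 + 2*28/(-183)) - 25955 = (-26593 + 2*28*(-1/183)) - 25955 = (-26593 - 56/183) - 25955 = -4866575/183 - 25955 = -9616340/183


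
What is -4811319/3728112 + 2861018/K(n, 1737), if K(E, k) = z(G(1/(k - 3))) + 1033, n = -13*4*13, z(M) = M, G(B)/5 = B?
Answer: 6162188299473777/2225964957808 ≈ 2768.3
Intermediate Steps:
G(B) = 5*B
n = -676 (n = -52*13 = -676)
K(E, k) = 1033 + 5/(-3 + k) (K(E, k) = 5/(k - 3) + 1033 = 5/(-3 + k) + 1033 = 1033 + 5/(-3 + k))
-4811319/3728112 + 2861018/K(n, 1737) = -4811319/3728112 + 2861018/(((-3094 + 1033*1737)/(-3 + 1737))) = -4811319*1/3728112 + 2861018/(((-3094 + 1794321)/1734)) = -1603773/1242704 + 2861018/(((1/1734)*1791227)) = -1603773/1242704 + 2861018/(1791227/1734) = -1603773/1242704 + 2861018*(1734/1791227) = -1603773/1242704 + 4961005212/1791227 = 6162188299473777/2225964957808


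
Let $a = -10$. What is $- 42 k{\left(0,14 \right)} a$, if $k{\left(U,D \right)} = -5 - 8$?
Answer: $-5460$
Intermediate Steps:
$k{\left(U,D \right)} = -13$ ($k{\left(U,D \right)} = -5 - 8 = -13$)
$- 42 k{\left(0,14 \right)} a = \left(-42\right) \left(-13\right) \left(-10\right) = 546 \left(-10\right) = -5460$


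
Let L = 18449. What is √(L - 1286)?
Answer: 3*√1907 ≈ 131.01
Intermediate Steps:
√(L - 1286) = √(18449 - 1286) = √17163 = 3*√1907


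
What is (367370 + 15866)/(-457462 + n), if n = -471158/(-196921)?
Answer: -18866804089/22520850836 ≈ -0.83775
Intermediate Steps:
n = 471158/196921 (n = -471158*(-1/196921) = 471158/196921 ≈ 2.3926)
(367370 + 15866)/(-457462 + n) = (367370 + 15866)/(-457462 + 471158/196921) = 383236/(-90083403344/196921) = 383236*(-196921/90083403344) = -18866804089/22520850836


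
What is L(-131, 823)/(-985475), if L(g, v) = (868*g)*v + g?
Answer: 18716363/197095 ≈ 94.961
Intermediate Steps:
L(g, v) = g + 868*g*v (L(g, v) = 868*g*v + g = g + 868*g*v)
L(-131, 823)/(-985475) = -131*(1 + 868*823)/(-985475) = -131*(1 + 714364)*(-1/985475) = -131*714365*(-1/985475) = -93581815*(-1/985475) = 18716363/197095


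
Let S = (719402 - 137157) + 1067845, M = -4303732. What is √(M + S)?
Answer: I*√2653642 ≈ 1629.0*I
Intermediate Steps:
S = 1650090 (S = 582245 + 1067845 = 1650090)
√(M + S) = √(-4303732 + 1650090) = √(-2653642) = I*√2653642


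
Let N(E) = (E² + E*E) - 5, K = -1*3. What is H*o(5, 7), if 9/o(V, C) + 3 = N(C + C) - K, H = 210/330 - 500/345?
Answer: -617/32637 ≈ -0.018905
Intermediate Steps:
K = -3
H = -617/759 (H = 210*(1/330) - 500*1/345 = 7/11 - 100/69 = -617/759 ≈ -0.81291)
N(E) = -5 + 2*E² (N(E) = (E² + E²) - 5 = 2*E² - 5 = -5 + 2*E²)
o(V, C) = 9/(-5 + 8*C²) (o(V, C) = 9/(-3 + ((-5 + 2*(C + C)²) - 1*(-3))) = 9/(-3 + ((-5 + 2*(2*C)²) + 3)) = 9/(-3 + ((-5 + 2*(4*C²)) + 3)) = 9/(-3 + ((-5 + 8*C²) + 3)) = 9/(-3 + (-2 + 8*C²)) = 9/(-5 + 8*C²))
H*o(5, 7) = -1851/(253*(-5 + 8*7²)) = -1851/(253*(-5 + 8*49)) = -1851/(253*(-5 + 392)) = -1851/(253*387) = -617/759*1/43 = -617/32637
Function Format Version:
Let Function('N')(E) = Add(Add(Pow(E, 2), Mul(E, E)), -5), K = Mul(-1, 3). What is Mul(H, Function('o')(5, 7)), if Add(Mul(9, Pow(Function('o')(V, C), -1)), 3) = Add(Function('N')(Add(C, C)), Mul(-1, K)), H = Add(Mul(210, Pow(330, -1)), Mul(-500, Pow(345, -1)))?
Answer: Rational(-617, 32637) ≈ -0.018905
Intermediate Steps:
K = -3
H = Rational(-617, 759) (H = Add(Mul(210, Rational(1, 330)), Mul(-500, Rational(1, 345))) = Add(Rational(7, 11), Rational(-100, 69)) = Rational(-617, 759) ≈ -0.81291)
Function('N')(E) = Add(-5, Mul(2, Pow(E, 2))) (Function('N')(E) = Add(Add(Pow(E, 2), Pow(E, 2)), -5) = Add(Mul(2, Pow(E, 2)), -5) = Add(-5, Mul(2, Pow(E, 2))))
Function('o')(V, C) = Mul(9, Pow(Add(-5, Mul(8, Pow(C, 2))), -1)) (Function('o')(V, C) = Mul(9, Pow(Add(-3, Add(Add(-5, Mul(2, Pow(Add(C, C), 2))), Mul(-1, -3))), -1)) = Mul(9, Pow(Add(-3, Add(Add(-5, Mul(2, Pow(Mul(2, C), 2))), 3)), -1)) = Mul(9, Pow(Add(-3, Add(Add(-5, Mul(2, Mul(4, Pow(C, 2)))), 3)), -1)) = Mul(9, Pow(Add(-3, Add(Add(-5, Mul(8, Pow(C, 2))), 3)), -1)) = Mul(9, Pow(Add(-3, Add(-2, Mul(8, Pow(C, 2)))), -1)) = Mul(9, Pow(Add(-5, Mul(8, Pow(C, 2))), -1)))
Mul(H, Function('o')(5, 7)) = Mul(Rational(-617, 759), Mul(9, Pow(Add(-5, Mul(8, Pow(7, 2))), -1))) = Mul(Rational(-617, 759), Mul(9, Pow(Add(-5, Mul(8, 49)), -1))) = Mul(Rational(-617, 759), Mul(9, Pow(Add(-5, 392), -1))) = Mul(Rational(-617, 759), Mul(9, Pow(387, -1))) = Mul(Rational(-617, 759), Mul(9, Rational(1, 387))) = Mul(Rational(-617, 759), Rational(1, 43)) = Rational(-617, 32637)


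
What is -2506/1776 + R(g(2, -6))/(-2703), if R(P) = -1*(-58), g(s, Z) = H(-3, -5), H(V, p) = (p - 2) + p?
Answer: -1146121/800088 ≈ -1.4325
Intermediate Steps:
H(V, p) = -2 + 2*p (H(V, p) = (-2 + p) + p = -2 + 2*p)
g(s, Z) = -12 (g(s, Z) = -2 + 2*(-5) = -2 - 10 = -12)
R(P) = 58
-2506/1776 + R(g(2, -6))/(-2703) = -2506/1776 + 58/(-2703) = -2506*1/1776 + 58*(-1/2703) = -1253/888 - 58/2703 = -1146121/800088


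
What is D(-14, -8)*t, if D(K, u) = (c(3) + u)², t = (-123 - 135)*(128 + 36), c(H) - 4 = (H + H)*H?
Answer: -8293152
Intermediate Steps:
c(H) = 4 + 2*H² (c(H) = 4 + (H + H)*H = 4 + (2*H)*H = 4 + 2*H²)
t = -42312 (t = -258*164 = -42312)
D(K, u) = (22 + u)² (D(K, u) = ((4 + 2*3²) + u)² = ((4 + 2*9) + u)² = ((4 + 18) + u)² = (22 + u)²)
D(-14, -8)*t = (22 - 8)²*(-42312) = 14²*(-42312) = 196*(-42312) = -8293152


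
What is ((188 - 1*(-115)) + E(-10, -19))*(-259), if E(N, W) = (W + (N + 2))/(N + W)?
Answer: -2282826/29 ≈ -78718.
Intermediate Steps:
E(N, W) = (2 + N + W)/(N + W) (E(N, W) = (W + (2 + N))/(N + W) = (2 + N + W)/(N + W))
((188 - 1*(-115)) + E(-10, -19))*(-259) = ((188 - 1*(-115)) + (2 - 10 - 19)/(-10 - 19))*(-259) = ((188 + 115) - 27/(-29))*(-259) = (303 - 1/29*(-27))*(-259) = (303 + 27/29)*(-259) = (8814/29)*(-259) = -2282826/29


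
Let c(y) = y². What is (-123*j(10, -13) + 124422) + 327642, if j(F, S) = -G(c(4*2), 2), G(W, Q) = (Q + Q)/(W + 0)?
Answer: 7233147/16 ≈ 4.5207e+5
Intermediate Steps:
G(W, Q) = 2*Q/W (G(W, Q) = (2*Q)/W = 2*Q/W)
j(F, S) = -1/16 (j(F, S) = -2*2/((4*2)²) = -2*2/(8²) = -2*2/64 = -1*1/16 = -1/16)
(-123*j(10, -13) + 124422) + 327642 = (-123*(-1/16) + 124422) + 327642 = (123/16 + 124422) + 327642 = 1990875/16 + 327642 = 7233147/16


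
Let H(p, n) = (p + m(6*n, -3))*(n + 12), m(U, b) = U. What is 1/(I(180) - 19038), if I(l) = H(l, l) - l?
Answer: 1/222702 ≈ 4.4903e-6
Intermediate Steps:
H(p, n) = (12 + n)*(p + 6*n) (H(p, n) = (p + 6*n)*(n + 12) = (p + 6*n)*(12 + n) = (12 + n)*(p + 6*n))
I(l) = 7*l² + 83*l (I(l) = (6*l² + 12*l + 72*l + l*l) - l = (6*l² + 12*l + 72*l + l²) - l = (7*l² + 84*l) - l = 7*l² + 83*l)
1/(I(180) - 19038) = 1/(180*(83 + 7*180) - 19038) = 1/(180*(83 + 1260) - 19038) = 1/(180*1343 - 19038) = 1/(241740 - 19038) = 1/222702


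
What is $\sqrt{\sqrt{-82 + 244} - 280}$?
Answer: $\sqrt{-280 + 9 \sqrt{2}} \approx 16.348 i$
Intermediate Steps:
$\sqrt{\sqrt{-82 + 244} - 280} = \sqrt{\sqrt{162} - 280} = \sqrt{9 \sqrt{2} - 280} = \sqrt{-280 + 9 \sqrt{2}}$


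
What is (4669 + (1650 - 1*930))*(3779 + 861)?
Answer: 25004960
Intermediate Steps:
(4669 + (1650 - 1*930))*(3779 + 861) = (4669 + (1650 - 930))*4640 = (4669 + 720)*4640 = 5389*4640 = 25004960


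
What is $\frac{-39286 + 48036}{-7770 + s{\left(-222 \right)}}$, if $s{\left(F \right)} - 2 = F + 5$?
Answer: $- \frac{1750}{1597} \approx -1.0958$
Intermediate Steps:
$s{\left(F \right)} = 7 + F$ ($s{\left(F \right)} = 2 + \left(F + 5\right) = 2 + \left(5 + F\right) = 7 + F$)
$\frac{-39286 + 48036}{-7770 + s{\left(-222 \right)}} = \frac{-39286 + 48036}{-7770 + \left(7 - 222\right)} = \frac{8750}{-7770 - 215} = \frac{8750}{-7985} = 8750 \left(- \frac{1}{7985}\right) = - \frac{1750}{1597}$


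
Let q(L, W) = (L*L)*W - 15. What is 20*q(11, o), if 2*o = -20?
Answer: -24500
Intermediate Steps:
o = -10 (o = (½)*(-20) = -10)
q(L, W) = -15 + W*L² (q(L, W) = L²*W - 15 = W*L² - 15 = -15 + W*L²)
20*q(11, o) = 20*(-15 - 10*11²) = 20*(-15 - 10*121) = 20*(-15 - 1210) = 20*(-1225) = -24500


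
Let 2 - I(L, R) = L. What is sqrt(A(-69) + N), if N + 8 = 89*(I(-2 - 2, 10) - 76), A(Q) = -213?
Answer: I*sqrt(6451) ≈ 80.318*I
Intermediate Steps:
I(L, R) = 2 - L
N = -6238 (N = -8 + 89*((2 - (-2 - 2)) - 76) = -8 + 89*((2 - 1*(-4)) - 76) = -8 + 89*((2 + 4) - 76) = -8 + 89*(6 - 76) = -8 + 89*(-70) = -8 - 6230 = -6238)
sqrt(A(-69) + N) = sqrt(-213 - 6238) = sqrt(-6451) = I*sqrt(6451)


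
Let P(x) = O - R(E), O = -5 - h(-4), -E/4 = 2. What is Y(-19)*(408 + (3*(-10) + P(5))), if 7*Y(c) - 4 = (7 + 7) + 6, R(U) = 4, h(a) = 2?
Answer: 8808/7 ≈ 1258.3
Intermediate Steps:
E = -8 (E = -4*2 = -8)
O = -7 (O = -5 - 1*2 = -5 - 2 = -7)
P(x) = -11 (P(x) = -7 - 1*4 = -7 - 4 = -11)
Y(c) = 24/7 (Y(c) = 4/7 + ((7 + 7) + 6)/7 = 4/7 + (14 + 6)/7 = 4/7 + (⅐)*20 = 4/7 + 20/7 = 24/7)
Y(-19)*(408 + (3*(-10) + P(5))) = 24*(408 + (3*(-10) - 11))/7 = 24*(408 + (-30 - 11))/7 = 24*(408 - 41)/7 = (24/7)*367 = 8808/7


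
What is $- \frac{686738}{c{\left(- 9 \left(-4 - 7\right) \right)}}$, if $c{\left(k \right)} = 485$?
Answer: $- \frac{686738}{485} \approx -1416.0$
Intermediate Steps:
$- \frac{686738}{c{\left(- 9 \left(-4 - 7\right) \right)}} = - \frac{686738}{485}$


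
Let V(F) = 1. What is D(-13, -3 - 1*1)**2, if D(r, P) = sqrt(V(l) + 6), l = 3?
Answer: 7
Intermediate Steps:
D(r, P) = sqrt(7) (D(r, P) = sqrt(1 + 6) = sqrt(7))
D(-13, -3 - 1*1)**2 = (sqrt(7))**2 = 7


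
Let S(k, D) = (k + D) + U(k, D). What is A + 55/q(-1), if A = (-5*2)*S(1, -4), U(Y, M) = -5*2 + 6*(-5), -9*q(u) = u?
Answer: 925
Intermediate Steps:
q(u) = -u/9
U(Y, M) = -40 (U(Y, M) = -10 - 30 = -40)
S(k, D) = -40 + D + k (S(k, D) = (k + D) - 40 = (D + k) - 40 = -40 + D + k)
A = 430 (A = (-5*2)*(-40 - 4 + 1) = -10*(-43) = 430)
A + 55/q(-1) = 430 + 55/((-1/9*(-1))) = 430 + 55/(1/9) = 430 + 55*9 = 430 + 495 = 925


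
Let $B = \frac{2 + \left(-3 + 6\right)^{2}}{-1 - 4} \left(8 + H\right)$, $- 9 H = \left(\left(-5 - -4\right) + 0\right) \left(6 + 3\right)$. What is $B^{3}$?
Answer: $- \frac{970299}{125} \approx -7762.4$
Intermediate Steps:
$H = 1$ ($H = - \frac{\left(\left(-5 - -4\right) + 0\right) \left(6 + 3\right)}{9} = - \frac{\left(\left(-5 + 4\right) + 0\right) 9}{9} = - \frac{\left(-1 + 0\right) 9}{9} = - \frac{\left(-1\right) 9}{9} = \left(- \frac{1}{9}\right) \left(-9\right) = 1$)
$B = - \frac{99}{5}$ ($B = \frac{2 + \left(-3 + 6\right)^{2}}{-1 - 4} \left(8 + 1\right) = \frac{2 + 3^{2}}{-5} \cdot 9 = \left(2 + 9\right) \left(- \frac{1}{5}\right) 9 = 11 \left(- \frac{1}{5}\right) 9 = \left(- \frac{11}{5}\right) 9 = - \frac{99}{5} \approx -19.8$)
$B^{3} = \left(- \frac{99}{5}\right)^{3} = - \frac{970299}{125}$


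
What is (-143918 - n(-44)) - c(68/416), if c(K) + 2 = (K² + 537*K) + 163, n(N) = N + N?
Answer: -1558356361/10816 ≈ -1.4408e+5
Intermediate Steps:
n(N) = 2*N
c(K) = 161 + K² + 537*K (c(K) = -2 + ((K² + 537*K) + 163) = -2 + (163 + K² + 537*K) = 161 + K² + 537*K)
(-143918 - n(-44)) - c(68/416) = (-143918 - 2*(-44)) - (161 + (68/416)² + 537*(68/416)) = (-143918 - 1*(-88)) - (161 + (68*(1/416))² + 537*(68*(1/416))) = (-143918 + 88) - (161 + (17/104)² + 537*(17/104)) = -143830 - (161 + 289/10816 + 9129/104) = -143830 - 1*2691081/10816 = -143830 - 2691081/10816 = -1558356361/10816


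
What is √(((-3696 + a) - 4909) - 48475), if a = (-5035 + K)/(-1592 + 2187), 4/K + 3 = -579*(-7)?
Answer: I*√40926754219435/26775 ≈ 238.93*I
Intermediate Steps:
K = 2/2025 (K = 4/(-3 - 579*(-7)) = 4/(-3 + 4053) = 4/4050 = 4*(1/4050) = 2/2025 ≈ 0.00098765)
a = -10195873/1204875 (a = (-5035 + 2/2025)/(-1592 + 2187) = -10195873/2025/595 = -10195873/2025*1/595 = -10195873/1204875 ≈ -8.4622)
√(((-3696 + a) - 4909) - 48475) = √(((-3696 - 10195873/1204875) - 4909) - 48475) = √((-4463413873/1204875 - 4909) - 48475) = √(-10378145248/1204875 - 48475) = √(-68784460873/1204875) = I*√40926754219435/26775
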